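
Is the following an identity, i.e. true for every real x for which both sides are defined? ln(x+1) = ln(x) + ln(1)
Claim: ln(x+1) = ln(x) + ln(1).
Test a specific point where both sides are defined: x = 1/2.
LHS = ln(x+1) ≈ 0.4055
RHS = ln(x) + ln(1) ≈ -0.6931
Since 0.4055 ≠ -0.6931, the equation fails at this point, so it cannot hold for every real x for which both sides are defined.
ln(1) = 0, so the right side is just ln(x), which differs from ln(x+1).

Conclusion: No, this is NOT an identity.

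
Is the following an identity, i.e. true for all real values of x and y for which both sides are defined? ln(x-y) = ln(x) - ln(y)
No, this is NOT an identity.

Claim: ln(x-y) = ln(x) - ln(y).
Test a specific point where both sides are defined: x = 5, y = 3/2.
LHS = ln(x-y) ≈ 1.2528
RHS = ln(x) - ln(y) ≈ 1.2040
Since 1.2528 ≠ 1.2040, the equation fails at this point, so it cannot hold for all real values of x and y for which both sides are defined.
ln(x) - ln(y) = ln(x/y), not ln(x-y).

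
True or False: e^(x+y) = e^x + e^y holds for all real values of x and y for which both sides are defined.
False.

Claim: e^(x+y) = e^x + e^y.
Test a specific point where both sides are defined: x = -2, y = 2.
LHS = e^(x+y) ≈ 1.0000
RHS = e^x + e^y ≈ 7.5244
Since 1.0000 ≠ 7.5244, the equation fails at this point, so it cannot hold for all real values of x and y for which both sides are defined.
The correct rule is e^(x+y) = e^x · e^y (a product, not a sum).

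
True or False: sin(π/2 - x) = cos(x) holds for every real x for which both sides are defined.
Claim: sin(π/2 - x) = cos(x).
Reasoning: Use sin(u - v) = sin(u)cos(v) - cos(u)sin(v) with u = π/2, v = x: sin(π/2)cos(x) - cos(π/2)sin(x) = 1·cos(x) - 0·sin(x) = cos(x).
So the two sides agree for every real x for which both sides are defined.

Conclusion: True.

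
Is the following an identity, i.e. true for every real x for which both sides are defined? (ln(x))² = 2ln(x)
No, this is NOT an identity.

Claim: (ln(x))² = 2ln(x).
Test a specific point where both sides are defined: x = 3.
LHS = (ln(x))² ≈ 1.2069
RHS = 2ln(x) ≈ 2.1972
Since 1.2069 ≠ 2.1972, the equation fails at this point, so it cannot hold for every real x for which both sides are defined.
2ln(x) equals ln(x²), which is not the same as (ln x)².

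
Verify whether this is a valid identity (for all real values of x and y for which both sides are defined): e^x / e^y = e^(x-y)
Claim: e^x / e^y = e^(x-y).
Reasoning: 1/e^y = e^(-y), so e^x / e^y = e^x · e^(-y) = e^(x + (-y)) = e^(x-y) by the product rule for exponents.
So the two sides agree for all real values of x and y for which both sides are defined.

Conclusion: Yes, this is an identity.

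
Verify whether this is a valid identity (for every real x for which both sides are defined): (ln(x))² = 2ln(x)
No, this is NOT an identity.

Claim: (ln(x))² = 2ln(x).
Test a specific point where both sides are defined: x = 3.
LHS = (ln(x))² ≈ 1.2069
RHS = 2ln(x) ≈ 2.1972
Since 1.2069 ≠ 2.1972, the equation fails at this point, so it cannot hold for every real x for which both sides are defined.
2ln(x) equals ln(x²), which is not the same as (ln x)².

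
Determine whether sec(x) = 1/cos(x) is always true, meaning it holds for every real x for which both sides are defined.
Yes, this is an identity.

Claim: sec(x) = 1/cos(x).
Reasoning: sec(x) is by definition the reciprocal of cos(x), wherever cos(x) ≠ 0.
So the two sides agree for every real x for which both sides are defined.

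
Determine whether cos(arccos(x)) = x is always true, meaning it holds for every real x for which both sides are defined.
Claim: cos(arccos(x)) = x.
Reasoning: For -1 ≤ x ≤ 1 (where arccos is defined), arccos(x) is by definition an angle whose cosine equals x. Taking the cosine of that angle returns x. (Note the other order, arccos(cos x) = x, is NOT an identity.)
So the two sides agree for every real x for which both sides are defined.

Conclusion: Yes, this is an identity.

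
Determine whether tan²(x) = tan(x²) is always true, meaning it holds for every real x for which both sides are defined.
No, this is NOT an identity.

Claim: tan²(x) = tan(x²).
Test a specific point where both sides are defined: x = -π/3.
LHS = tan²(x) ≈ 3.0000
RHS = tan(x²) ≈ 1.9485
Since 3.0000 ≠ 1.9485, the equation fails at this point, so it cannot hold for every real x for which both sides are defined.
tan²(x) means (tan x)², squaring the output; tan(x²) squares the input. These are different functions.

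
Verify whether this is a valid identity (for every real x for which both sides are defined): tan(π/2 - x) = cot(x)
Claim: tan(π/2 - x) = cot(x).
Reasoning: tan(π/2 - x) = sin(π/2 - x)/cos(π/2 - x) = cos(x)/sin(x) = cot(x), using the cofunction identities sin(π/2 - x) = cos(x) and cos(π/2 - x) = sin(x).
So the two sides agree for every real x for which both sides are defined.

Conclusion: Yes, this is an identity.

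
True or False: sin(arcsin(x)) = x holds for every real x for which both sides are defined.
True.

Claim: sin(arcsin(x)) = x.
Reasoning: For -1 ≤ x ≤ 1 (where arcsin is defined), arcsin(x) is by definition an angle whose sine equals x. Taking the sine of that angle returns x. (Note the other order, arcsin(sin x) = x, is NOT an identity.)
So the two sides agree for every real x for which both sides are defined.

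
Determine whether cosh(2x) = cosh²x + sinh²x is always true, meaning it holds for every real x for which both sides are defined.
Yes, this is an identity.

Claim: cosh(2x) = cosh²x + sinh²x.
Reasoning: cosh²x = (e^(2x) + 2 + e^(-2x))/4 and sinh²x = (e^(2x) - 2 + e^(-2x))/4. Adding gives (2e^(2x) + 2e^(-2x))/4 = (e^(2x) + e^(-2x))/2 = cosh(2x).
So the two sides agree for every real x for which both sides are defined.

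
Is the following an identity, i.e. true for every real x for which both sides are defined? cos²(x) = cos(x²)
No, this is NOT an identity.

Claim: cos²(x) = cos(x²).
Test a specific point where both sides are defined: x = 2π/3.
LHS = cos²(x) ≈ 0.2500
RHS = cos(x²) ≈ -0.3202
Since 0.2500 ≠ -0.3202, the equation fails at this point, so it cannot hold for every real x for which both sides are defined.
cos²(x) means (cos x)², squaring the output; cos(x²) squares the input. These are different functions.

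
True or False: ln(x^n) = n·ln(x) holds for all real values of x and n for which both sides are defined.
True.

Claim: ln(x^n) = n·ln(x).
Reasoning: The right side requires x > 0. For x > 0, x^n = (e^(ln x))^n = e^(n·ln x), so taking ln of both sides gives ln(x^n) = n·ln(x).
So the two sides agree for all real values of x and n for which both sides are defined.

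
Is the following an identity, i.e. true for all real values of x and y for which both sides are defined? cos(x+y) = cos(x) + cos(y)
Claim: cos(x+y) = cos(x) + cos(y).
Test a specific point where both sides are defined: x = -π/3, y = π/2.
LHS = cos(x+y) ≈ 0.8660
RHS = cos(x) + cos(y) ≈ 0.5000
Since 0.8660 ≠ 0.5000, the equation fails at this point, so it cannot hold for all real values of x and y for which both sides are defined.
The correct expansion is cos(x+y) = cos(x)cos(y) - sin(x)sin(y); cosine is not additive.

Conclusion: No, this is NOT an identity.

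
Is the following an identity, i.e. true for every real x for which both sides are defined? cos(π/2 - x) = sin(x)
Claim: cos(π/2 - x) = sin(x).
Reasoning: Use cos(u - v) = cos(u)cos(v) + sin(u)sin(v) with u = π/2, v = x: cos(π/2)cos(x) + sin(π/2)sin(x) = 0·cos(x) + 1·sin(x) = sin(x).
So the two sides agree for every real x for which both sides are defined.

Conclusion: Yes, this is an identity.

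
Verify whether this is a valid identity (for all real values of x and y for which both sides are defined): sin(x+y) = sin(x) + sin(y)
No, this is NOT an identity.

Claim: sin(x+y) = sin(x) + sin(y).
Test a specific point where both sides are defined: x = -π/2, y = -π/2.
LHS = sin(x+y) ≈ 0.0000
RHS = sin(x) + sin(y) ≈ -2.0000
Since 0.0000 ≠ -2.0000, the equation fails at this point, so it cannot hold for all real values of x and y for which both sides are defined.
The correct expansion is sin(x+y) = sin(x)cos(y) + cos(x)sin(y); sine is not additive.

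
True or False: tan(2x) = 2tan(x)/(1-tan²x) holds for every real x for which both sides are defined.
True.

Claim: tan(2x) = 2tan(x)/(1-tan²x).
Reasoning: tan(2x) = sin(2x)/cos(2x) = 2sin(x)cos(x) / (cos²x - sin²x). Divide numerator and denominator by cos²x: 2tan(x) / (1 - tan²x).
So the two sides agree for every real x for which both sides are defined.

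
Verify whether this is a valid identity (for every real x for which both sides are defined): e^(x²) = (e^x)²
No, this is NOT an identity.

Claim: e^(x²) = (e^x)².
Test a specific point where both sides are defined: x = 3.
LHS = e^(x²) ≈ 8103.0839
RHS = (e^x)² ≈ 403.4288
Since 8103.0839 ≠ 403.4288, the equation fails at this point, so it cannot hold for every real x for which both sides are defined.
(e^x)² = e^(2x), and 2x ≠ x² in general.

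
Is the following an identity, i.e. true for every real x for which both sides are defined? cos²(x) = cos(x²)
No, this is NOT an identity.

Claim: cos²(x) = cos(x²).
Test a specific point where both sides are defined: x = -π/4.
LHS = cos²(x) ≈ 0.5000
RHS = cos(x²) ≈ 0.8157
Since 0.5000 ≠ 0.8157, the equation fails at this point, so it cannot hold for every real x for which both sides are defined.
cos²(x) means (cos x)², squaring the output; cos(x²) squares the input. These are different functions.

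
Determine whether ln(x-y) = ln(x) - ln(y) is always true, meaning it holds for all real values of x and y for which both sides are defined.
Claim: ln(x-y) = ln(x) - ln(y).
Test a specific point where both sides are defined: x = 5, y = 1/2.
LHS = ln(x-y) ≈ 1.5041
RHS = ln(x) - ln(y) ≈ 2.3026
Since 1.5041 ≠ 2.3026, the equation fails at this point, so it cannot hold for all real values of x and y for which both sides are defined.
ln(x) - ln(y) = ln(x/y), not ln(x-y).

Conclusion: No, this is NOT an identity.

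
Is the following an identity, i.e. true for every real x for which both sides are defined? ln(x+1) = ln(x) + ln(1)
No, this is NOT an identity.

Claim: ln(x+1) = ln(x) + ln(1).
Test a specific point where both sides are defined: x = 5.
LHS = ln(x+1) ≈ 1.7918
RHS = ln(x) + ln(1) ≈ 1.6094
Since 1.7918 ≠ 1.6094, the equation fails at this point, so it cannot hold for every real x for which both sides are defined.
ln(1) = 0, so the right side is just ln(x), which differs from ln(x+1).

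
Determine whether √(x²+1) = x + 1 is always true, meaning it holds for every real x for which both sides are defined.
Claim: √(x²+1) = x + 1.
Test a specific point where both sides are defined: x = 3.
LHS = √(x²+1) ≈ 3.1623
RHS = x + 1 ≈ 4.0000
Since 3.1623 ≠ 4.0000, the equation fails at this point, so it cannot hold for every real x for which both sides are defined.
(x+1)² = x² + 2x + 1 ≠ x² + 1 unless x = 0.

Conclusion: No, this is NOT an identity.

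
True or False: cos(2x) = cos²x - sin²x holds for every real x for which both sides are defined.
Claim: cos(2x) = cos²x - sin²x.
Reasoning: Put y = x in the addition formula cos(x+y) = cos(x)cos(y) - sin(x)sin(y): cos(2x) = cos²x - sin²x.
So the two sides agree for every real x for which both sides are defined.

Conclusion: True.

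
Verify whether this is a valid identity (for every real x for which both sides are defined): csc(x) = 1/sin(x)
Claim: csc(x) = 1/sin(x).
Reasoning: csc(x) is by definition the reciprocal of sin(x), wherever sin(x) ≠ 0.
So the two sides agree for every real x for which both sides are defined.

Conclusion: Yes, this is an identity.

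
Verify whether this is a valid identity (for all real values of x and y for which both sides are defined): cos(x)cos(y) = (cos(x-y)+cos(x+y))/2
Claim: cos(x)cos(y) = (cos(x-y)+cos(x+y))/2.
Reasoning: cos(x-y) = cos(x)cos(y) + sin(x)sin(y) and cos(x+y) = cos(x)cos(y) - sin(x)sin(y). Adding, cos(x-y) + cos(x+y) = 2cos(x)cos(y); divide by 2.
So the two sides agree for all real values of x and y for which both sides are defined.

Conclusion: Yes, this is an identity.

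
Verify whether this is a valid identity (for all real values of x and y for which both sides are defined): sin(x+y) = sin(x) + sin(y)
No, this is NOT an identity.

Claim: sin(x+y) = sin(x) + sin(y).
Test a specific point where both sides are defined: x = π, y = -π/4.
LHS = sin(x+y) ≈ 0.7071
RHS = sin(x) + sin(y) ≈ -0.7071
Since 0.7071 ≠ -0.7071, the equation fails at this point, so it cannot hold for all real values of x and y for which both sides are defined.
The correct expansion is sin(x+y) = sin(x)cos(y) + cos(x)sin(y); sine is not additive.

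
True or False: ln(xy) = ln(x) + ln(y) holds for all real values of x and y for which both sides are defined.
True.

Claim: ln(xy) = ln(x) + ln(y).
Reasoning: Both sides are simultaneously defined only when x, y > 0. Write x = e^p, y = e^q (p = ln x, q = ln y). Then xy = e^p · e^q = e^(p+q), so ln(xy) = p + q = ln(x) + ln(y).
So the two sides agree for all real values of x and y for which both sides are defined.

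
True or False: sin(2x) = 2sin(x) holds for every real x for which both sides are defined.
False.

Claim: sin(2x) = 2sin(x).
Test a specific point where both sides are defined: x = π/6.
LHS = sin(2x) ≈ 0.8660
RHS = 2sin(x) ≈ 1.0000
Since 0.8660 ≠ 1.0000, the equation fails at this point, so it cannot hold for every real x for which both sides are defined.
The correct double-angle formula is sin(2x) = 2sin(x)cos(x).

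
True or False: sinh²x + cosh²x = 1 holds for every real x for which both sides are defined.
Claim: sinh²x + cosh²x = 1.
Test a specific point where both sides are defined: x = 3/2.
LHS = sinh²x + cosh²x ≈ 10.0677
RHS = 1 ≈ 1.0000
Since 10.0677 ≠ 1.0000, the equation fails at this point, so it cannot hold for every real x for which both sides are defined.
The correct hyperbolic identity is cosh²x - sinh²x = 1 (a difference); the sum sinh²x + cosh²x equals cosh(2x).

Conclusion: False.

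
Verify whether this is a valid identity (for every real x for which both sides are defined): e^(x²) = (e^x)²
No, this is NOT an identity.

Claim: e^(x²) = (e^x)².
Test a specific point where both sides are defined: x = 1.
LHS = e^(x²) ≈ 2.7183
RHS = (e^x)² ≈ 7.3891
Since 2.7183 ≠ 7.3891, the equation fails at this point, so it cannot hold for every real x for which both sides are defined.
(e^x)² = e^(2x), and 2x ≠ x² in general.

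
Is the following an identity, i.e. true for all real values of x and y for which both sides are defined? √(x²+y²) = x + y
No, this is NOT an identity.

Claim: √(x²+y²) = x + y.
Test a specific point where both sides are defined: x = 5, y = 1.
LHS = √(x²+y²) ≈ 5.0990
RHS = x + y ≈ 6.0000
Since 5.0990 ≠ 6.0000, the equation fails at this point, so it cannot hold for all real values of x and y for which both sides are defined.
(x+y)² = x² + 2xy + y², not x² + y², so the square root does not split this way.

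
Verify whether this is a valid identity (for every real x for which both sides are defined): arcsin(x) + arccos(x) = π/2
Yes, this is an identity.

Claim: arcsin(x) + arccos(x) = π/2.
Reasoning: Both sides are defined for -1 ≤ x ≤ 1. Let θ = arcsin(x), so sin θ = x and θ ∈ [-π/2, π/2]. Then cos(π/2 - θ) = sin θ = x and π/2 - θ ∈ [0, π], which is exactly the range of arccos, so arccos(x) = π/2 - θ. Adding: arcsin(x) + arccos(x) = θ + (π/2 - θ) = π/2.
So the two sides agree for every real x for which both sides are defined.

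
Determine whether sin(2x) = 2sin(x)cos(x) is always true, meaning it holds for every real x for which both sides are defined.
Claim: sin(2x) = 2sin(x)cos(x).
Reasoning: Put y = x in the addition formula sin(x+y) = sin(x)cos(y) + cos(x)sin(y): sin(2x) = sin(x)cos(x) + cos(x)sin(x) = 2sin(x)cos(x).
So the two sides agree for every real x for which both sides are defined.

Conclusion: Yes, this is an identity.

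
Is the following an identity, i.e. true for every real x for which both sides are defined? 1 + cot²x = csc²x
Claim: 1 + cot²x = csc²x.
Reasoning: Start from sin²x + cos²x = 1 and divide every term by sin²x (allowed wherever cot x and csc x are defined): 1 + cot²x = 1/sin²x = csc²x.
So the two sides agree for every real x for which both sides are defined.

Conclusion: Yes, this is an identity.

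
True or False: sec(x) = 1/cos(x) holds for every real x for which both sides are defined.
True.

Claim: sec(x) = 1/cos(x).
Reasoning: sec(x) is by definition the reciprocal of cos(x), wherever cos(x) ≠ 0.
So the two sides agree for every real x for which both sides are defined.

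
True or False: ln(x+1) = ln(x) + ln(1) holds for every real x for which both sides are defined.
Claim: ln(x+1) = ln(x) + ln(1).
Test a specific point where both sides are defined: x = 1.
LHS = ln(x+1) ≈ 0.6931
RHS = ln(x) + ln(1) ≈ 0.0000
Since 0.6931 ≠ 0.0000, the equation fails at this point, so it cannot hold for every real x for which both sides are defined.
ln(1) = 0, so the right side is just ln(x), which differs from ln(x+1).

Conclusion: False.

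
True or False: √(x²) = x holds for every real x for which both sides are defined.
Claim: √(x²) = x.
Test a specific point where both sides are defined: x = -2.
LHS = √(x²) ≈ 2.0000
RHS = x ≈ -2.0000
Since 2.0000 ≠ -2.0000, the equation fails at this point, so it cannot hold for every real x for which both sides are defined.
√(x²) = |x|, which differs from x whenever x < 0 (both sides are defined for every real x).

Conclusion: False.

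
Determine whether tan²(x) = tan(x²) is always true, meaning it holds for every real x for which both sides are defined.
No, this is NOT an identity.

Claim: tan²(x) = tan(x²).
Test a specific point where both sides are defined: x = -π/6.
LHS = tan²(x) ≈ 0.3333
RHS = tan(x²) ≈ 0.2812
Since 0.3333 ≠ 0.2812, the equation fails at this point, so it cannot hold for every real x for which both sides are defined.
tan²(x) means (tan x)², squaring the output; tan(x²) squares the input. These are different functions.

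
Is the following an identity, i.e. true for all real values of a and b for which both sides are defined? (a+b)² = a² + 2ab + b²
Yes, this is an identity.

Claim: (a+b)² = a² + 2ab + b².
Reasoning: Expand: (a+b)² = (a+b)(a+b) = a·a + a·b + b·a + b·b = a² + 2ab + b².
So the two sides agree for all real values of a and b for which both sides are defined.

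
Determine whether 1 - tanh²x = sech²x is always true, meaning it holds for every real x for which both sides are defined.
Yes, this is an identity.

Claim: 1 - tanh²x = sech²x.
Reasoning: Divide cosh²x - sinh²x = 1 through by cosh²x (never zero): 1 - tanh²x = 1/cosh²x = sech²x.
So the two sides agree for every real x for which both sides are defined.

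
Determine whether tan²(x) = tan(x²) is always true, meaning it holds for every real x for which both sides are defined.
No, this is NOT an identity.

Claim: tan²(x) = tan(x²).
Test a specific point where both sides are defined: x = 3π/4.
LHS = tan²(x) ≈ 1.0000
RHS = tan(x²) ≈ -0.8977
Since 1.0000 ≠ -0.8977, the equation fails at this point, so it cannot hold for every real x for which both sides are defined.
tan²(x) means (tan x)², squaring the output; tan(x²) squares the input. These are different functions.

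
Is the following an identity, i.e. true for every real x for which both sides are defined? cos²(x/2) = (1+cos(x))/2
Yes, this is an identity.

Claim: cos²(x/2) = (1+cos(x))/2.
Reasoning: Use cos(2θ) = 2cos²θ - 1 with θ = x/2: cos(x) = 2cos²(x/2) - 1. Solving for cos²(x/2) gives (1 + cos(x))/2.
So the two sides agree for every real x for which both sides are defined.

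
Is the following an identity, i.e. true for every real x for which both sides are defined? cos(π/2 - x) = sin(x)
Yes, this is an identity.

Claim: cos(π/2 - x) = sin(x).
Reasoning: Use cos(u - v) = cos(u)cos(v) + sin(u)sin(v) with u = π/2, v = x: cos(π/2)cos(x) + sin(π/2)sin(x) = 0·cos(x) + 1·sin(x) = sin(x).
So the two sides agree for every real x for which both sides are defined.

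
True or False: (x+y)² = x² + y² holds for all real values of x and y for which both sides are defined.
Claim: (x+y)² = x² + y².
Test a specific point where both sides are defined: x = -2, y = 2.
LHS = (x+y)² ≈ 0.0000
RHS = x² + y² ≈ 8.0000
Since 0.0000 ≠ 8.0000, the equation fails at this point, so it cannot hold for all real values of x and y for which both sides are defined.
The correct expansion is (x+y)² = x² + 2xy + y²; the cross term 2xy is missing.

Conclusion: False.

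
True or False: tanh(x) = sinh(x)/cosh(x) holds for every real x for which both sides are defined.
Claim: tanh(x) = sinh(x)/cosh(x).
Reasoning: tanh(x) is defined as sinh(x)/cosh(x) = (e^x - e^-x)/(e^x + e^-x); cosh(x) ≥ 1 is never zero, so this holds for every real x.
So the two sides agree for every real x for which both sides are defined.

Conclusion: True.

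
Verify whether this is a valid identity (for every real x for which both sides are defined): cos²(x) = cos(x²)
No, this is NOT an identity.

Claim: cos²(x) = cos(x²).
Test a specific point where both sides are defined: x = π/2.
LHS = cos²(x) ≈ 0.0000
RHS = cos(x²) ≈ -0.7812
Since 0.0000 ≠ -0.7812, the equation fails at this point, so it cannot hold for every real x for which both sides are defined.
cos²(x) means (cos x)², squaring the output; cos(x²) squares the input. These are different functions.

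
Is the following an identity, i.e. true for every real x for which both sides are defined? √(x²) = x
No, this is NOT an identity.

Claim: √(x²) = x.
Test a specific point where both sides are defined: x = -1.
LHS = √(x²) ≈ 1.0000
RHS = x ≈ -1.0000
Since 1.0000 ≠ -1.0000, the equation fails at this point, so it cannot hold for every real x for which both sides are defined.
√(x²) = |x|, which differs from x whenever x < 0 (both sides are defined for every real x).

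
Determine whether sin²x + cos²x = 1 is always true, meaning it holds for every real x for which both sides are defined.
Yes, this is an identity.

Claim: sin²x + cos²x = 1.
Reasoning: The point (cos x, sin x) lies on the unit circle X² + Y² = 1, so cos²x + sin²x = 1 for every real x.
So the two sides agree for every real x for which both sides are defined.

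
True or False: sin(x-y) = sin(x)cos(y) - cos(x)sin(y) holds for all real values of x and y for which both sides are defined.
Claim: sin(x-y) = sin(x)cos(y) - cos(x)sin(y).
Reasoning: Replace y by -y in sin(x+y) = sin(x)cos(y) + cos(x)sin(y) and use cos(-y) = cos(y), sin(-y) = -sin(y): sin(x-y) = sin(x)cos(y) - cos(x)sin(y).
So the two sides agree for all real values of x and y for which both sides are defined.

Conclusion: True.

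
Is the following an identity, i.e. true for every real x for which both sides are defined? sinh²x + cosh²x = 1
No, this is NOT an identity.

Claim: sinh²x + cosh²x = 1.
Test a specific point where both sides are defined: x = 1/2.
LHS = sinh²x + cosh²x ≈ 1.5431
RHS = 1 ≈ 1.0000
Since 1.5431 ≠ 1.0000, the equation fails at this point, so it cannot hold for every real x for which both sides are defined.
The correct hyperbolic identity is cosh²x - sinh²x = 1 (a difference); the sum sinh²x + cosh²x equals cosh(2x).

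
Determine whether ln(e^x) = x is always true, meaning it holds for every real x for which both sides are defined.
Yes, this is an identity.

Claim: ln(e^x) = x.
Reasoning: ln is the inverse of the exponential: ln(e^x) asks for the exponent p with e^p = e^x, and since e^p is one-to-one that exponent is p = x.
So the two sides agree for every real x for which both sides are defined.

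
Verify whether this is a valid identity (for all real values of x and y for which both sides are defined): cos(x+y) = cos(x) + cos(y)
Claim: cos(x+y) = cos(x) + cos(y).
Test a specific point where both sides are defined: x = 2π/3, y = π/6.
LHS = cos(x+y) ≈ -0.8660
RHS = cos(x) + cos(y) ≈ 0.3660
Since -0.8660 ≠ 0.3660, the equation fails at this point, so it cannot hold for all real values of x and y for which both sides are defined.
The correct expansion is cos(x+y) = cos(x)cos(y) - sin(x)sin(y); cosine is not additive.

Conclusion: No, this is NOT an identity.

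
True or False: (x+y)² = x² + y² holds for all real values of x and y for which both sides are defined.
Claim: (x+y)² = x² + y².
Test a specific point where both sides are defined: x = 1/2, y = 5.
LHS = (x+y)² ≈ 30.2500
RHS = x² + y² ≈ 25.2500
Since 30.2500 ≠ 25.2500, the equation fails at this point, so it cannot hold for all real values of x and y for which both sides are defined.
The correct expansion is (x+y)² = x² + 2xy + y²; the cross term 2xy is missing.

Conclusion: False.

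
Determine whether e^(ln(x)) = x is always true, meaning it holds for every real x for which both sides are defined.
Claim: e^(ln(x)) = x.
Reasoning: For x > 0, ln(x) is by definition the exponent p such that e^p = x. Raising e to that exponent therefore returns x: e^(ln x) = x.
So the two sides agree for every real x for which both sides are defined.

Conclusion: Yes, this is an identity.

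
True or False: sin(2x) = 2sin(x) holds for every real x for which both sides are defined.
Claim: sin(2x) = 2sin(x).
Test a specific point where both sides are defined: x = π/2.
LHS = sin(2x) ≈ 0.0000
RHS = 2sin(x) ≈ 2.0000
Since 0.0000 ≠ 2.0000, the equation fails at this point, so it cannot hold for every real x for which both sides are defined.
The correct double-angle formula is sin(2x) = 2sin(x)cos(x).

Conclusion: False.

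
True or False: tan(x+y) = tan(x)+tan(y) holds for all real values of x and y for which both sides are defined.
Claim: tan(x+y) = tan(x)+tan(y).
Test a specific point where both sides are defined: x = -π/3, y = π/4.
LHS = tan(x+y) ≈ -0.2679
RHS = tan(x)+tan(y) ≈ -0.7321
Since -0.2679 ≠ -0.7321, the equation fails at this point, so it cannot hold for all real values of x and y for which both sides are defined.
The correct formula is tan(x+y) = (tan(x) + tan(y))/(1 - tan(x)tan(y)).

Conclusion: False.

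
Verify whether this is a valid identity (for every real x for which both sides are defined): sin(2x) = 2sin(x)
Claim: sin(2x) = 2sin(x).
Test a specific point where both sides are defined: x = π/3.
LHS = sin(2x) ≈ 0.8660
RHS = 2sin(x) ≈ 1.7321
Since 0.8660 ≠ 1.7321, the equation fails at this point, so it cannot hold for every real x for which both sides are defined.
The correct double-angle formula is sin(2x) = 2sin(x)cos(x).

Conclusion: No, this is NOT an identity.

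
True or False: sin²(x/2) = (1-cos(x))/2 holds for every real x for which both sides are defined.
True.

Claim: sin²(x/2) = (1-cos(x))/2.
Reasoning: Use cos(2θ) = 1 - 2sin²θ with θ = x/2: cos(x) = 1 - 2sin²(x/2). Solving for sin²(x/2) gives (1 - cos(x))/2.
So the two sides agree for every real x for which both sides are defined.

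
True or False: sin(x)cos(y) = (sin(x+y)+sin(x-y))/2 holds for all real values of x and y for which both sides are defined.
True.

Claim: sin(x)cos(y) = (sin(x+y)+sin(x-y))/2.
Reasoning: sin(x+y) = sin(x)cos(y) + cos(x)sin(y) and sin(x-y) = sin(x)cos(y) - cos(x)sin(y). Adding, sin(x+y) + sin(x-y) = 2sin(x)cos(y); divide by 2.
So the two sides agree for all real values of x and y for which both sides are defined.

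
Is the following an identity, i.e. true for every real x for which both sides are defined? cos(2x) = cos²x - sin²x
Claim: cos(2x) = cos²x - sin²x.
Reasoning: Put y = x in the addition formula cos(x+y) = cos(x)cos(y) - sin(x)sin(y): cos(2x) = cos²x - sin²x.
So the two sides agree for every real x for which both sides are defined.

Conclusion: Yes, this is an identity.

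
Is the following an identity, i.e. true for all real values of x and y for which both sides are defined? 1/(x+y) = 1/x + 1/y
Claim: 1/(x+y) = 1/x + 1/y.
Test a specific point where both sides are defined: x = -3, y = -2.
LHS = 1/(x+y) ≈ -0.2000
RHS = 1/x + 1/y ≈ -0.8333
Since -0.2000 ≠ -0.8333, the equation fails at this point, so it cannot hold for all real values of x and y for which both sides are defined.
1/x + 1/y = (x+y)/(xy), which is not 1/(x+y).

Conclusion: No, this is NOT an identity.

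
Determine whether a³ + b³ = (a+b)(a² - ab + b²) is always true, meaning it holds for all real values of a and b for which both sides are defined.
Claim: a³ + b³ = (a+b)(a² - ab + b²).
Reasoning: Expand the right side: (a+b)(a² - ab + b²) = a³ - a²b + ab² + a²b - ab² + b³ = a³ + b³ (the middle terms cancel in pairs).
So the two sides agree for all real values of a and b for which both sides are defined.

Conclusion: Yes, this is an identity.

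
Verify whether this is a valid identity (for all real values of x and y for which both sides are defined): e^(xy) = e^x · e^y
No, this is NOT an identity.

Claim: e^(xy) = e^x · e^y.
Test a specific point where both sides are defined: x = 3/2, y = 1.
LHS = e^(xy) ≈ 4.4817
RHS = e^x · e^y ≈ 12.1825
Since 4.4817 ≠ 12.1825, the equation fails at this point, so it cannot hold for all real values of x and y for which both sides are defined.
e^x · e^y = e^(x+y), not e^(xy).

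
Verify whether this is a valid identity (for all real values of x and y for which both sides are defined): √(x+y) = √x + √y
No, this is NOT an identity.

Claim: √(x+y) = √x + √y.
Test a specific point where both sides are defined: x = 2, y = 5.
LHS = √(x+y) ≈ 2.6458
RHS = √x + √y ≈ 3.6503
Since 2.6458 ≠ 3.6503, the equation fails at this point, so it cannot hold for all real values of x and y for which both sides are defined.
Squaring the right side gives x + 2√(xy) + y, not x + y.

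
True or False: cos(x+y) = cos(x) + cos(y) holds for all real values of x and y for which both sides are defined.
False.

Claim: cos(x+y) = cos(x) + cos(y).
Test a specific point where both sides are defined: x = π/3, y = -π/4.
LHS = cos(x+y) ≈ 0.9659
RHS = cos(x) + cos(y) ≈ 1.2071
Since 0.9659 ≠ 1.2071, the equation fails at this point, so it cannot hold for all real values of x and y for which both sides are defined.
The correct expansion is cos(x+y) = cos(x)cos(y) - sin(x)sin(y); cosine is not additive.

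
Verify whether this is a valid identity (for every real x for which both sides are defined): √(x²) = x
No, this is NOT an identity.

Claim: √(x²) = x.
Test a specific point where both sides are defined: x = -2.
LHS = √(x²) ≈ 2.0000
RHS = x ≈ -2.0000
Since 2.0000 ≠ -2.0000, the equation fails at this point, so it cannot hold for every real x for which both sides are defined.
√(x²) = |x|, which differs from x whenever x < 0 (both sides are defined for every real x).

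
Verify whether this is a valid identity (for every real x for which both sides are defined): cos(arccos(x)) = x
Yes, this is an identity.

Claim: cos(arccos(x)) = x.
Reasoning: For -1 ≤ x ≤ 1 (where arccos is defined), arccos(x) is by definition an angle whose cosine equals x. Taking the cosine of that angle returns x. (Note the other order, arccos(cos x) = x, is NOT an identity.)
So the two sides agree for every real x for which both sides are defined.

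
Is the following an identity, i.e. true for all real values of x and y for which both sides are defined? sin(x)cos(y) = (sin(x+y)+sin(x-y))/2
Yes, this is an identity.

Claim: sin(x)cos(y) = (sin(x+y)+sin(x-y))/2.
Reasoning: sin(x+y) = sin(x)cos(y) + cos(x)sin(y) and sin(x-y) = sin(x)cos(y) - cos(x)sin(y). Adding, sin(x+y) + sin(x-y) = 2sin(x)cos(y); divide by 2.
So the two sides agree for all real values of x and y for which both sides are defined.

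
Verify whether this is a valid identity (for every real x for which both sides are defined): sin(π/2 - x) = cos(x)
Yes, this is an identity.

Claim: sin(π/2 - x) = cos(x).
Reasoning: Use sin(u - v) = sin(u)cos(v) - cos(u)sin(v) with u = π/2, v = x: sin(π/2)cos(x) - cos(π/2)sin(x) = 1·cos(x) - 0·sin(x) = cos(x).
So the two sides agree for every real x for which both sides are defined.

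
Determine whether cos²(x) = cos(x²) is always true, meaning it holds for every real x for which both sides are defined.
No, this is NOT an identity.

Claim: cos²(x) = cos(x²).
Test a specific point where both sides are defined: x = π.
LHS = cos²(x) ≈ 1.0000
RHS = cos(x²) ≈ -0.9027
Since 1.0000 ≠ -0.9027, the equation fails at this point, so it cannot hold for every real x for which both sides are defined.
cos²(x) means (cos x)², squaring the output; cos(x²) squares the input. These are different functions.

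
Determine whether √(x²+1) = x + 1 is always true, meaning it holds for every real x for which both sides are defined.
Claim: √(x²+1) = x + 1.
Test a specific point where both sides are defined: x = 4.
LHS = √(x²+1) ≈ 4.1231
RHS = x + 1 ≈ 5.0000
Since 4.1231 ≠ 5.0000, the equation fails at this point, so it cannot hold for every real x for which both sides are defined.
(x+1)² = x² + 2x + 1 ≠ x² + 1 unless x = 0.

Conclusion: No, this is NOT an identity.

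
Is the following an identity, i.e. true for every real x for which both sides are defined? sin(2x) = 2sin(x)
Claim: sin(2x) = 2sin(x).
Test a specific point where both sides are defined: x = π/3.
LHS = sin(2x) ≈ 0.8660
RHS = 2sin(x) ≈ 1.7321
Since 0.8660 ≠ 1.7321, the equation fails at this point, so it cannot hold for every real x for which both sides are defined.
The correct double-angle formula is sin(2x) = 2sin(x)cos(x).

Conclusion: No, this is NOT an identity.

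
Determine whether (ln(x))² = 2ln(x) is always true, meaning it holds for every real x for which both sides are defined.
No, this is NOT an identity.

Claim: (ln(x))² = 2ln(x).
Test a specific point where both sides are defined: x = 2.
LHS = (ln(x))² ≈ 0.4805
RHS = 2ln(x) ≈ 1.3863
Since 0.4805 ≠ 1.3863, the equation fails at this point, so it cannot hold for every real x for which both sides are defined.
2ln(x) equals ln(x²), which is not the same as (ln x)².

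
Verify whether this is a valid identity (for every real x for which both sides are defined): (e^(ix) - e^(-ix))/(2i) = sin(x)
Claim: (e^(ix) - e^(-ix))/(2i) = sin(x).
Reasoning: By Euler's formula e^(ix) = cos(x) + i·sin(x) and e^(-ix) = cos(x) - i·sin(x). Subtracting cancels the cosine terms: e^(ix) - e^(-ix) = 2i·sin(x); divide by 2i.
So the two sides agree for every real x for which both sides are defined.

Conclusion: Yes, this is an identity.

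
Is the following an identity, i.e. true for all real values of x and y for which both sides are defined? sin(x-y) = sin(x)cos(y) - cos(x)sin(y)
Yes, this is an identity.

Claim: sin(x-y) = sin(x)cos(y) - cos(x)sin(y).
Reasoning: Replace y by -y in sin(x+y) = sin(x)cos(y) + cos(x)sin(y) and use cos(-y) = cos(y), sin(-y) = -sin(y): sin(x-y) = sin(x)cos(y) - cos(x)sin(y).
So the two sides agree for all real values of x and y for which both sides are defined.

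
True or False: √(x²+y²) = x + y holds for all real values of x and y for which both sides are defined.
Claim: √(x²+y²) = x + y.
Test a specific point where both sides are defined: x = -1, y = 3.
LHS = √(x²+y²) ≈ 3.1623
RHS = x + y ≈ 2.0000
Since 3.1623 ≠ 2.0000, the equation fails at this point, so it cannot hold for all real values of x and y for which both sides are defined.
(x+y)² = x² + 2xy + y², not x² + y², so the square root does not split this way.

Conclusion: False.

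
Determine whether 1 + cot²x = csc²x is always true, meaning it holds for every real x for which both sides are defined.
Yes, this is an identity.

Claim: 1 + cot²x = csc²x.
Reasoning: Start from sin²x + cos²x = 1 and divide every term by sin²x (allowed wherever cot x and csc x are defined): 1 + cot²x = 1/sin²x = csc²x.
So the two sides agree for every real x for which both sides are defined.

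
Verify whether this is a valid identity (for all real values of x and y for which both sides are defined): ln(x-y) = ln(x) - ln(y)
No, this is NOT an identity.

Claim: ln(x-y) = ln(x) - ln(y).
Test a specific point where both sides are defined: x = 5, y = 1/2.
LHS = ln(x-y) ≈ 1.5041
RHS = ln(x) - ln(y) ≈ 2.3026
Since 1.5041 ≠ 2.3026, the equation fails at this point, so it cannot hold for all real values of x and y for which both sides are defined.
ln(x) - ln(y) = ln(x/y), not ln(x-y).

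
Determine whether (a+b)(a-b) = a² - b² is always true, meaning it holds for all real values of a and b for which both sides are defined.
Yes, this is an identity.

Claim: (a+b)(a-b) = a² - b².
Reasoning: Expand: (a+b)(a-b) = a² - ab + ba - b² = a² - b² (the cross terms cancel).
So the two sides agree for all real values of a and b for which both sides are defined.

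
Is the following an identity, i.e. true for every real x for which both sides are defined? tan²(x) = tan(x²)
Claim: tan²(x) = tan(x²).
Test a specific point where both sides are defined: x = 3π/4.
LHS = tan²(x) ≈ 1.0000
RHS = tan(x²) ≈ -0.8977
Since 1.0000 ≠ -0.8977, the equation fails at this point, so it cannot hold for every real x for which both sides are defined.
tan²(x) means (tan x)², squaring the output; tan(x²) squares the input. These are different functions.

Conclusion: No, this is NOT an identity.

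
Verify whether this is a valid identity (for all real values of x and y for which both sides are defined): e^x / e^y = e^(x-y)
Claim: e^x / e^y = e^(x-y).
Reasoning: 1/e^y = e^(-y), so e^x / e^y = e^x · e^(-y) = e^(x + (-y)) = e^(x-y) by the product rule for exponents.
So the two sides agree for all real values of x and y for which both sides are defined.

Conclusion: Yes, this is an identity.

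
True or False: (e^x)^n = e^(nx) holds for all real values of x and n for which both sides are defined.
Claim: (e^x)^n = e^(nx).
Reasoning: e^x is a positive real number, and for a positive base B and real exponent n, B^n = e^(n·ln B). With B = e^x, ln B = x, so (e^x)^n = e^(n·x).
So the two sides agree for all real values of x and n for which both sides are defined.

Conclusion: True.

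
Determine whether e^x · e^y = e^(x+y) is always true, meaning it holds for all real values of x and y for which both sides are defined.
Claim: e^x · e^y = e^(x+y).
Reasoning: This is the law of exponents for a common base: multiplying powers adds exponents. E.g. from the series, (Σ x^j/j!)(Σ y^k/k!) = Σ_m (Σ_{j+k=m} x^j y^k/(j!k!)) = Σ_m (x+y)^m/m! by the binomial theorem.
So the two sides agree for all real values of x and y for which both sides are defined.

Conclusion: Yes, this is an identity.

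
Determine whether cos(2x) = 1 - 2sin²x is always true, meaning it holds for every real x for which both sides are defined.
Yes, this is an identity.

Claim: cos(2x) = 1 - 2sin²x.
Reasoning: cos(2x) = cos²x - sin²x. Replace cos²x by 1 - sin²x: (1 - sin²x) - sin²x = 1 - 2sin²x.
So the two sides agree for every real x for which both sides are defined.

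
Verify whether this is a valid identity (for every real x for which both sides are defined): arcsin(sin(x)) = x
Claim: arcsin(sin(x)) = x.
Test a specific point where both sides are defined: x = 2π/3.
LHS = arcsin(sin(x)) ≈ 1.0472
RHS = x ≈ 2.0944
Since 1.0472 ≠ 2.0944, the equation fails at this point, so it cannot hold for every real x for which both sides are defined.
arcsin only returns values in [-π/2, π/2], so arcsin(sin(x)) = x holds only for x in that interval, not for all real x.

Conclusion: No, this is NOT an identity.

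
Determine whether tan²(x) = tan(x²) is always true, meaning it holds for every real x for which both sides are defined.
No, this is NOT an identity.

Claim: tan²(x) = tan(x²).
Test a specific point where both sides are defined: x = 3π/4.
LHS = tan²(x) ≈ 1.0000
RHS = tan(x²) ≈ -0.8977
Since 1.0000 ≠ -0.8977, the equation fails at this point, so it cannot hold for every real x for which both sides are defined.
tan²(x) means (tan x)², squaring the output; tan(x²) squares the input. These are different functions.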